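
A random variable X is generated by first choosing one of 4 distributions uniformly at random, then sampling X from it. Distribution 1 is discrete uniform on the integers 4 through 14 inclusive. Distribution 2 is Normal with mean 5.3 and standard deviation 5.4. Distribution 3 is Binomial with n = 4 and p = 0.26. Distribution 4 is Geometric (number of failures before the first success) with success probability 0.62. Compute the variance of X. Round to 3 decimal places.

21.960

Per component, 1: μ=9, E[X²]=91; 2: μ=5.3, E[X²]=57.25; 3: μ=1.04, E[X²]=1.8512; 4: μ=0.612903, E[X²]=1.3642.
E[X] = 0.25·9 + 0.25·5.3 + 0.25·1.04 + 0.25·0.612903 = 3.98823.
E[X²] = 0.25·91 + 0.25·57.25 + 0.25·1.8512 + 0.25·1.3642 = 37.8664.
Var(X) = E[X²] − (E[X])² = 37.8664 − 15.9059 = 21.9604.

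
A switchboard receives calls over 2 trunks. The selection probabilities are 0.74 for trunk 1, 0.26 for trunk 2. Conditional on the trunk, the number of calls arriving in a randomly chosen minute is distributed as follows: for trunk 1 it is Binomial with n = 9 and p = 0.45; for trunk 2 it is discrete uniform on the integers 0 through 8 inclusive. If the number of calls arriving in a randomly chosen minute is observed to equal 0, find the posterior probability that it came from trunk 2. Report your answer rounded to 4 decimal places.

Likelihoods P(X=0 | ·): 1: 0.00460537; 2: 0.111111.
Posterior ∝ prior × likelihood. Numerator for 2: 0.26·0.111111 = 0.0288889.
Normalizing constant: 0.74·0.00460537 + 0.26·0.111111 = 0.0322969.
P(2 | observation) = 0.0288889 / 0.0322969 = 0.89448.

0.8945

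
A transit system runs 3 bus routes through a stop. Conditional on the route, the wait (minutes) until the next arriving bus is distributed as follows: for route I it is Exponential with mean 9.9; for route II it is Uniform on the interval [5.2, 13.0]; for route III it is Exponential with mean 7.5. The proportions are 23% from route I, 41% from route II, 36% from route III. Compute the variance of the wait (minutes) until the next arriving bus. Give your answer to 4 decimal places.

45.7861

Per component, I: μ=9.9, E[X²]=196.02; II: μ=9.1, E[X²]=87.88; III: μ=7.5, E[X²]=112.5.
E[X] = 0.23·9.9 + 0.41·9.1 + 0.36·7.5 = 8.708.
E[X²] = 0.23·196.02 + 0.41·87.88 + 0.36·112.5 = 121.615.
Var(X) = E[X²] − (E[X])² = 121.615 − 75.8293 = 45.7861.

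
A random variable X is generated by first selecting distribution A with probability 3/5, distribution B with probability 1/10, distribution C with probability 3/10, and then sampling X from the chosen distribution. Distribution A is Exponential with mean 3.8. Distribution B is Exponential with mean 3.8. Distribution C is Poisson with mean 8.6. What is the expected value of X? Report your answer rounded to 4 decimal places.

5.2400

Component means — A: 3.8; B: 3.8; C: 8.6.
E[X] = 0.6·3.8 + 0.1·3.8 + 0.3·8.6 = 5.24.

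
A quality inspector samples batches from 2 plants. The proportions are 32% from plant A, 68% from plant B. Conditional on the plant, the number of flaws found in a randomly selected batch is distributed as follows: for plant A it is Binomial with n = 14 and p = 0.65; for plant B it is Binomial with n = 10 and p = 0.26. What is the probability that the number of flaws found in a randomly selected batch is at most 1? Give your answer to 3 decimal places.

0.151

Conditional on each plant, P(X ≤ 1): A: 1.11768e-05; B: 0.222245.
By total probability, P(X ≤ 1) = 0.32·1.11768e-05 + 0.68·0.222245 = 0.15113.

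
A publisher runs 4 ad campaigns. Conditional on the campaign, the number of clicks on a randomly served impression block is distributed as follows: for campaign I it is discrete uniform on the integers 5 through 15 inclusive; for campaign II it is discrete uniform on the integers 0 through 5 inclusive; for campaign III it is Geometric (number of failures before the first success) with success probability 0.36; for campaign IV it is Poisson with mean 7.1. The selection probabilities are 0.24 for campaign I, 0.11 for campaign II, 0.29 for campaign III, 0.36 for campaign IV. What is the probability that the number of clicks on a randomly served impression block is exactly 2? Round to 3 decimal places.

0.069

Conditional on each campaign, P(X = 2): I: 0; II: 0.166667; III: 0.147456; IV: 0.0207968.
By total probability, P(X = 2) = 0.24·0 + 0.11·0.166667 + 0.29·0.147456 + 0.36·0.0207968 = 0.0685824.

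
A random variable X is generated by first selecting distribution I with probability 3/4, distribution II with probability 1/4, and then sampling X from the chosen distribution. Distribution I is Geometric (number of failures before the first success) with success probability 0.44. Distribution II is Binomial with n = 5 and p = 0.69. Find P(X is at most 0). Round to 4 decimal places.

0.3307

Conditional on each component, P(X ≤ 0): I: 0.44; II: 0.00286292.
By total probability, P(X ≤ 0) = 0.75·0.44 + 0.25·0.00286292 = 0.330716.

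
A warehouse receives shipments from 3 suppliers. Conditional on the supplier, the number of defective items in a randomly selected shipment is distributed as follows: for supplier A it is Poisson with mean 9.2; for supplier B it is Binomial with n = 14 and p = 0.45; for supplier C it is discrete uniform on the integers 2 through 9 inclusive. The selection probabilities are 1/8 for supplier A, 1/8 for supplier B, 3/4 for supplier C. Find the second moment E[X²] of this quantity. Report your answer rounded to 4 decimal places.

43.7494

For each component E[X²] = Var + (mean)², giving A: 93.84; B: 43.155; C: 35.5.
Overall E[X²] = 0.125·93.84 + 0.125·43.155 + 0.75·35.5 = 43.7494.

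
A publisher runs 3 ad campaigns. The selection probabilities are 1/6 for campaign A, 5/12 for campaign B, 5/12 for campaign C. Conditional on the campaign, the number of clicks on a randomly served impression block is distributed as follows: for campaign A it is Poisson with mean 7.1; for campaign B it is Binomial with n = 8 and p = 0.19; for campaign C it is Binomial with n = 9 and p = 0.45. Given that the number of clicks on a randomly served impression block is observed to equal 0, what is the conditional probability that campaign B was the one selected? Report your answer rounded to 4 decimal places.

0.9741

Likelihoods P(X=0 | ·): A: 0.000825105; B: 0.185302; C: 0.00460537.
Posterior ∝ prior × likelihood. Numerator for B: 0.416667·0.185302 = 0.0772092.
Normalizing constant: 0.166667·0.000825105 + 0.416667·0.185302 + 0.416667·0.00460537 = 0.0792656.
P(B | observation) = 0.0772092 / 0.0792656 = 0.974057.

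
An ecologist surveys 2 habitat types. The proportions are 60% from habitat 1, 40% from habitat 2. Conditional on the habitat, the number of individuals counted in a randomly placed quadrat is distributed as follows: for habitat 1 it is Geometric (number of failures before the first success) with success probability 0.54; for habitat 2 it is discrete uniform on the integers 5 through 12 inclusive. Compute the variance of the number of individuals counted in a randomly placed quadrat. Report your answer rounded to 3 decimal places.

Per component, 1: μ=0.851852, E[X²]=2.30316; 2: μ=8.5, E[X²]=77.5.
E[X] = 0.6·0.851852 + 0.4·8.5 = 3.91111.
E[X²] = 0.6·2.30316 + 0.4·77.5 = 32.3819.
Var(X) = E[X²] − (E[X])² = 32.3819 − 15.2968 = 17.0851.

17.085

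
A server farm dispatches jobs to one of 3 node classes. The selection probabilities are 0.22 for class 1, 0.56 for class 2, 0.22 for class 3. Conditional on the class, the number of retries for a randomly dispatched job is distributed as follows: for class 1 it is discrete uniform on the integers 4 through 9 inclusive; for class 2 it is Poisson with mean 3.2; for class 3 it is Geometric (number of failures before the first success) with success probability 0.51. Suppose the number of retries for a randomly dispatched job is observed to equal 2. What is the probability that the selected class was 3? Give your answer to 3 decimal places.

0.187

Likelihoods P(X=2 | ·): 1: 0; 2: 0.208702; 3: 0.122451.
Posterior ∝ prior × likelihood. Numerator for 3: 0.22·0.122451 = 0.0269392.
Normalizing constant: 0.22·0 + 0.56·0.208702 + 0.22·0.122451 = 0.143813.
P(3 | observation) = 0.0269392 / 0.143813 = 0.187322.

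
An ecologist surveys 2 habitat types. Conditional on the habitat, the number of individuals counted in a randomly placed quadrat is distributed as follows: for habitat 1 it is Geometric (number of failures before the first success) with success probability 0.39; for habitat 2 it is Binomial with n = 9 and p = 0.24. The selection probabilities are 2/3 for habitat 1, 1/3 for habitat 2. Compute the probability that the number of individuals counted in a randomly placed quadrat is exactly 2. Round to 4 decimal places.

0.1980

Conditional on each habitat, P(X = 2): 1: 0.145119; 2: 0.303683.
By total probability, P(X = 2) = 0.666667·0.145119 + 0.333333·0.303683 = 0.197974.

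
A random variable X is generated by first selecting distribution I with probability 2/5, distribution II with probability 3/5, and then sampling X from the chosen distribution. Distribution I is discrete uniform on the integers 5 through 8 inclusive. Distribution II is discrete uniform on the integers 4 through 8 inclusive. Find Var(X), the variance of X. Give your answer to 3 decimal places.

Per component, I: μ=6.5, E[X²]=43.5; II: μ=6, E[X²]=38.
E[X] = 0.4·6.5 + 0.6·6 = 6.2.
E[X²] = 0.4·43.5 + 0.6·38 = 40.2.
Var(X) = E[X²] − (E[X])² = 40.2 − 38.44 = 1.76.

1.760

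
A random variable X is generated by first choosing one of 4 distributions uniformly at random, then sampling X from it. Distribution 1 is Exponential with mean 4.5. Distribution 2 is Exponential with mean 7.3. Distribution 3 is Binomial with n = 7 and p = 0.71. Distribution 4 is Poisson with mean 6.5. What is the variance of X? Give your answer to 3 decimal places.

Per component, 1: μ=4.5, E[X²]=40.5; 2: μ=7.3, E[X²]=106.58; 3: μ=4.97, E[X²]=26.1422; 4: μ=6.5, E[X²]=48.75.
E[X] = 0.25·4.5 + 0.25·7.3 + 0.25·4.97 + 0.25·6.5 = 5.8175.
E[X²] = 0.25·40.5 + 0.25·106.58 + 0.25·26.1422 + 0.25·48.75 = 55.493.
Var(X) = E[X²] − (E[X])² = 55.493 − 33.8433 = 21.6497.

21.650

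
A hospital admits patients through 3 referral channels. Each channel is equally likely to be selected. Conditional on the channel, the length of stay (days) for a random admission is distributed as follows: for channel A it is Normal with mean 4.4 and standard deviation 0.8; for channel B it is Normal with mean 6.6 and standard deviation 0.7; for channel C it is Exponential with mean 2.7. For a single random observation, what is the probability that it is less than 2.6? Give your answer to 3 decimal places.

Conditional on each channel, P(X < 2.6): A: 0.0122245; B: 5.50829e-09; C: 0.61824.
By total probability, P(X < 2.6) = 0.333333·0.0122245 + 0.333333·5.50829e-09 + 0.333333·0.61824 = 0.210155.

0.210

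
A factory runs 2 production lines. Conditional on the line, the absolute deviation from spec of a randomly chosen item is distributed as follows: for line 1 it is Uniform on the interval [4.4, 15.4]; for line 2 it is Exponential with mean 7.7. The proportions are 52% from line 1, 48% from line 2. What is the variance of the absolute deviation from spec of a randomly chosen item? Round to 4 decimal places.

34.9106

Per component, 1: μ=9.9, E[X²]=108.093; 2: μ=7.7, E[X²]=118.58.
E[X] = 0.52·9.9 + 0.48·7.7 = 8.844.
E[X²] = 0.52·108.093 + 0.48·118.58 = 113.127.
Var(X) = E[X²] − (E[X])² = 113.127 − 78.2163 = 34.9106.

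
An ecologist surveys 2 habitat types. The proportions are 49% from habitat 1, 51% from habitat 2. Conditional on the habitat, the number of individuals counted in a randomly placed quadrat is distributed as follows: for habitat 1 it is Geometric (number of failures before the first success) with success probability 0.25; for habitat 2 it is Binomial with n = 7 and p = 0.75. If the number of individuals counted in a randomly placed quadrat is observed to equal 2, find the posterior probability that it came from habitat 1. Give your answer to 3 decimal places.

0.921

Likelihoods P(X=2 | ·): 1: 0.140625; 2: 0.0115356.
Posterior ∝ prior × likelihood. Numerator for 1: 0.49·0.140625 = 0.0689063.
Normalizing constant: 0.49·0.140625 + 0.51·0.0115356 = 0.0747894.
P(1 | observation) = 0.0689063 / 0.0747894 = 0.921337.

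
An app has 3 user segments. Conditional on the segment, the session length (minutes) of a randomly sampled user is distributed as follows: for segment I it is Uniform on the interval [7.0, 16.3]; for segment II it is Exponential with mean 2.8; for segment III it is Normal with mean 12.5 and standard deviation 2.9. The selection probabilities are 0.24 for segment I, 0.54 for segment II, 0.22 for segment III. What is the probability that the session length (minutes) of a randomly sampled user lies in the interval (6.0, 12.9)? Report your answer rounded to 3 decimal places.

Conditional on each segment, P(6.0 < X < 12.9): I: 0.634409; II: 0.107339; III: 0.542352.
By total probability, P(6.0 < X < 12.9) = 0.24·0.634409 + 0.54·0.107339 + 0.22·0.542352 = 0.329538.

0.330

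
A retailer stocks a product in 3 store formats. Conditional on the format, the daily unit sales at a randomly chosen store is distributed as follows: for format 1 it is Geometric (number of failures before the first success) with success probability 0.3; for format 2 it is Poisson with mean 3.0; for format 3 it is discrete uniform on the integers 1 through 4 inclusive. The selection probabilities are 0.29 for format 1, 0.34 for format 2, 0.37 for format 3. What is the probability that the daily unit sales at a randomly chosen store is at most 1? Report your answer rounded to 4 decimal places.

Conditional on each format, P(X ≤ 1): 1: 0.51; 2: 0.199148; 3: 0.25.
By total probability, P(X ≤ 1) = 0.29·0.51 + 0.34·0.199148 + 0.37·0.25 = 0.30811.

0.3081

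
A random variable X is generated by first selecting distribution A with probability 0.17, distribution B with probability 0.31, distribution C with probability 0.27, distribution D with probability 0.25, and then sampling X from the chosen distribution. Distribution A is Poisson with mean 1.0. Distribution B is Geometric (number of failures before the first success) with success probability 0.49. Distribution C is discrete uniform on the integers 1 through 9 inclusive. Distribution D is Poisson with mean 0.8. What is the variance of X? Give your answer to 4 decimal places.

Per component, A: μ=1, E[X²]=2; B: μ=1.04082, E[X²]=3.20741; C: μ=5, E[X²]=31.6667; D: μ=0.8, E[X²]=1.44.
E[X] = 0.17·1 + 0.31·1.04082 + 0.27·5 + 0.25·0.8 = 2.04265.
E[X²] = 0.17·2 + 0.31·3.20741 + 0.27·31.6667 + 0.25·1.44 = 10.2443.
Var(X) = E[X²] − (E[X])² = 10.2443 − 4.17243 = 6.07187.

6.0719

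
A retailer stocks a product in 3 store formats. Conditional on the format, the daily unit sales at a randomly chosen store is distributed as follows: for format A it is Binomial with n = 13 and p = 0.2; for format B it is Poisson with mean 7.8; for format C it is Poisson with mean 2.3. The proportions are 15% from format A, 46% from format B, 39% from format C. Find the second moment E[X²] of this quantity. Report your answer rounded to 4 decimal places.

35.8605

For each component E[X²] = Var + (mean)², giving A: 8.84; B: 68.64; C: 7.59.
Overall E[X²] = 0.15·8.84 + 0.46·68.64 + 0.39·7.59 = 35.8605.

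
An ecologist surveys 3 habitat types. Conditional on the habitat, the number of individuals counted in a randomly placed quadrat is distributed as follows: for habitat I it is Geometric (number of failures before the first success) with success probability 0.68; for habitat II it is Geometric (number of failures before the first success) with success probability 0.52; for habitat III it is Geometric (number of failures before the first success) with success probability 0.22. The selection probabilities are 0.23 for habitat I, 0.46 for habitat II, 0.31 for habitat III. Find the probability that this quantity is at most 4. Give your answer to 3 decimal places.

Conditional on each habitat, P(X ≤ 4): I: 0.996645; II: 0.97452; III: 0.711283.
By total probability, P(X ≤ 4) = 0.23·0.996645 + 0.46·0.97452 + 0.31·0.711283 = 0.898005.

0.898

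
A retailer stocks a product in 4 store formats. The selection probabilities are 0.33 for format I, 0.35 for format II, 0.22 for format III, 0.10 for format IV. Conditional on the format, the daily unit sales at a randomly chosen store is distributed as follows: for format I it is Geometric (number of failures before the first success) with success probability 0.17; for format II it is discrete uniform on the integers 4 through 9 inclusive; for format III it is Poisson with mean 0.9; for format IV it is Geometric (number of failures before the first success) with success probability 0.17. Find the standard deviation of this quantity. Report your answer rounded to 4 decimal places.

4.2281

Per component, I: μ=4.88235, E[X²]=52.5571; II: μ=6.5, E[X²]=45.1667; III: μ=0.9, E[X²]=1.71; IV: μ=4.88235, E[X²]=52.5571.
E[X] = 0.33·4.88235 + 0.35·6.5 + 0.22·0.9 + 0.1·4.88235 = 4.57241.
E[X²] = 0.33·52.5571 + 0.35·45.1667 + 0.22·1.71 + 0.1·52.5571 = 38.7841.
Var(X) = E[X²] − (E[X])² = 38.7841 − 20.9069 = 17.8771.
SD(X) = √17.8771 = 4.22814.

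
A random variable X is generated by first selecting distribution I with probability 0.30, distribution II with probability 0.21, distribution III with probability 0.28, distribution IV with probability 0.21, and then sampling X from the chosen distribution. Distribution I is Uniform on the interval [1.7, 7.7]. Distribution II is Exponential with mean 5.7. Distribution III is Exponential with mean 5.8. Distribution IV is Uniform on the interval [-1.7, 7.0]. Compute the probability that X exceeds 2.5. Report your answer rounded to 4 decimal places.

0.6860

Conditional on each component, P(X > 2.5): I: 0.866667; II: 0.644941; III: 0.649837; IV: 0.517241.
By total probability, P(X > 2.5) = 0.3·0.866667 + 0.21·0.644941 + 0.28·0.649837 + 0.21·0.517241 = 0.686013.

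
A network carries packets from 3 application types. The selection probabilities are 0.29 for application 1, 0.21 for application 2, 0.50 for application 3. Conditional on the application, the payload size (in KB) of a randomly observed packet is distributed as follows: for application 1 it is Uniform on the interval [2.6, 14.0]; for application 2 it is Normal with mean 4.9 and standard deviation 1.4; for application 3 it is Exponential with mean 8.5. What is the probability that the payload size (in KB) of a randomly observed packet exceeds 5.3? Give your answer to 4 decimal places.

0.5707

Conditional on each application, P(X > 5.3): 1: 0.763158; 2: 0.387548; 3: 0.536049.
By total probability, P(X > 5.3) = 0.29·0.763158 + 0.21·0.387548 + 0.5·0.536049 = 0.570726.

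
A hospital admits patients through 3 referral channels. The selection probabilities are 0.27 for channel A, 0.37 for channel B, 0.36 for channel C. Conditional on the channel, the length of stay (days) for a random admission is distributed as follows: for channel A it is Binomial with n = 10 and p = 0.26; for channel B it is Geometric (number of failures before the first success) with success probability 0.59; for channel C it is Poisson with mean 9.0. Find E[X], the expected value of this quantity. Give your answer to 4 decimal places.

Component means — A: 2.6; B: 0.694915; C: 9.
E[X] = 0.27·2.6 + 0.37·0.694915 + 0.36·9 = 4.19912.

4.1991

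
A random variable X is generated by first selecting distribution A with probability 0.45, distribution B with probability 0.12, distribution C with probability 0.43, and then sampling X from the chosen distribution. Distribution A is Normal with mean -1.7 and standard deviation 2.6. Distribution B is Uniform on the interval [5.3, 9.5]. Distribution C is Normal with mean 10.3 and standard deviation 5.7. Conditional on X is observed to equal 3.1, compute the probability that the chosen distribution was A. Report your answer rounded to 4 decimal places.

0.4810

Likelihoods f(3.1 | ·): A: 0.027915; B: 0; C: 0.0315182.
Posterior ∝ prior × likelihood. Numerator for A: 0.45·0.027915 = 0.0125617.
Normalizing constant: 0.45·0.027915 + 0.12·0 + 0.43·0.0315182 = 0.0261146.
P(A | observation) = 0.0125617 / 0.0261146 = 0.481024.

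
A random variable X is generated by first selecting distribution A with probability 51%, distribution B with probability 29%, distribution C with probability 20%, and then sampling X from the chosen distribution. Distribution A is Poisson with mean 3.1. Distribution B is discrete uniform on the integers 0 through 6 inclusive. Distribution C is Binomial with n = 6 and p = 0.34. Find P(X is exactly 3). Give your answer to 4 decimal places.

Conditional on each component, P(X = 3): A: 0.223677; B: 0.142857; C: 0.225995.
By total probability, P(X = 3) = 0.51·0.223677 + 0.29·0.142857 + 0.2·0.225995 = 0.200703.

0.2007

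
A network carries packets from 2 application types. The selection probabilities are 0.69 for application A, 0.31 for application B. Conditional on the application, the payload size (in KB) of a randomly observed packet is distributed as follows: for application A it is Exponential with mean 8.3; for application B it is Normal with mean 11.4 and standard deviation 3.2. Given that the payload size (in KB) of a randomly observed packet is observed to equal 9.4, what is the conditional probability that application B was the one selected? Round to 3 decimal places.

Likelihoods f(9.4 | ·): A: 0.0388213; B: 0.10255.
Posterior ∝ prior × likelihood. Numerator for B: 0.31·0.10255 = 0.0317906.
Normalizing constant: 0.69·0.0388213 + 0.31·0.10255 = 0.0585773.
P(B | observation) = 0.0317906 / 0.0585773 = 0.542712.

0.543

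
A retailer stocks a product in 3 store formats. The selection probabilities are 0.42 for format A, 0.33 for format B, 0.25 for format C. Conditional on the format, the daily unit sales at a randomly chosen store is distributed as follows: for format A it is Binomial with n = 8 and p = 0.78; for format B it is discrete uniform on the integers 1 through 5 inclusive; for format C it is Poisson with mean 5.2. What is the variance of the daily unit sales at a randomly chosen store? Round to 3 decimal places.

4.504

Per component, A: μ=6.24, E[X²]=40.3104; B: μ=3, E[X²]=11; C: μ=5.2, E[X²]=32.24.
E[X] = 0.42·6.24 + 0.33·3 + 0.25·5.2 = 4.9108.
E[X²] = 0.42·40.3104 + 0.33·11 + 0.25·32.24 = 28.6204.
Var(X) = E[X²] − (E[X])² = 28.6204 − 24.116 = 4.50441.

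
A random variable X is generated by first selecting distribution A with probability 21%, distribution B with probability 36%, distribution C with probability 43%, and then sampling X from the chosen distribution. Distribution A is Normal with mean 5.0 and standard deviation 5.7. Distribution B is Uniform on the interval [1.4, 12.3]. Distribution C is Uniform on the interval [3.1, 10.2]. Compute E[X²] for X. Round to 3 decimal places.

For each component E[X²] = Var + (mean)², giving A: 57.49; B: 56.8233; C: 48.4233.
Overall E[X²] = 0.21·57.49 + 0.36·56.8233 + 0.43·48.4233 = 53.3513.

53.351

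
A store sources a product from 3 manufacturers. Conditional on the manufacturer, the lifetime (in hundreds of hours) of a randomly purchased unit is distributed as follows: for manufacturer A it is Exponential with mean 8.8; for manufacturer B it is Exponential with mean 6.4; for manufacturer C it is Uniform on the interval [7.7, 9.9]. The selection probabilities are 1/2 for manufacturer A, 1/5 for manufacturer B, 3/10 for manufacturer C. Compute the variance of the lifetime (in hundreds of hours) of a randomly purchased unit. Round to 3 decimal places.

Per component, A: μ=8.8, E[X²]=154.88; B: μ=6.4, E[X²]=81.92; C: μ=8.8, E[X²]=77.8433.
E[X] = 0.5·8.8 + 0.2·6.4 + 0.3·8.8 = 8.32.
E[X²] = 0.5·154.88 + 0.2·81.92 + 0.3·77.8433 = 117.177.
Var(X) = E[X²] − (E[X])² = 117.177 − 69.2224 = 47.9546.

47.955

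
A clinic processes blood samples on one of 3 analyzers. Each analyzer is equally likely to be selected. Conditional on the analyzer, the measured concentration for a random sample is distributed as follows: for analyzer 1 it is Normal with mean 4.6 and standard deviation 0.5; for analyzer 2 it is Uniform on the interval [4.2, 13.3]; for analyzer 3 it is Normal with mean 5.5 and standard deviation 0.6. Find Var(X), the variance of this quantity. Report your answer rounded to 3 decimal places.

Per component, 1: μ=4.6, E[X²]=21.41; 2: μ=8.75, E[X²]=83.4633; 3: μ=5.5, E[X²]=30.61.
E[X] = 0.333333·4.6 + 0.333333·8.75 + 0.333333·5.5 = 6.28333.
E[X²] = 0.333333·21.41 + 0.333333·83.4633 + 0.333333·30.61 = 45.1611.
Var(X) = E[X²] − (E[X])² = 45.1611 − 39.4803 = 5.68083.

5.681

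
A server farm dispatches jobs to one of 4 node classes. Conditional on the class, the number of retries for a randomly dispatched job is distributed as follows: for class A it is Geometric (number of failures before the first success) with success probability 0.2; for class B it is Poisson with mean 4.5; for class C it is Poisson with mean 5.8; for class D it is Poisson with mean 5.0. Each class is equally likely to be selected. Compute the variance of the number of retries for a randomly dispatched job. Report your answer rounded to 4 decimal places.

Per component, A: μ=4, E[X²]=36; B: μ=4.5, E[X²]=24.75; C: μ=5.8, E[X²]=39.44; D: μ=5, E[X²]=30.
E[X] = 0.25·4 + 0.25·4.5 + 0.25·5.8 + 0.25·5 = 4.825.
E[X²] = 0.25·36 + 0.25·24.75 + 0.25·39.44 + 0.25·30 = 32.5475.
Var(X) = E[X²] − (E[X])² = 32.5475 − 23.2806 = 9.26687.

9.2669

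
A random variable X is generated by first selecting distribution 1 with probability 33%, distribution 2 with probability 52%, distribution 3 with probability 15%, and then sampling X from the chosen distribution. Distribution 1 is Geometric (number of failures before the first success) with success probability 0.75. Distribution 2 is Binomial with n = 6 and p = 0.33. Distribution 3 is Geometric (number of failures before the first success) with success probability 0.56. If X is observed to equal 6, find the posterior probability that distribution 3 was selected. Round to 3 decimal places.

0.454

Likelihoods P(X=6 | ·): 1: 0.000183105; 2: 0.00129147; 3: 0.00406354.
Posterior ∝ prior × likelihood. Numerator for 3: 0.15·0.00406354 = 0.00060953.
Normalizing constant: 0.33·0.000183105 + 0.52·0.00129147 + 0.15·0.00406354 = 0.00134152.
P(3 | observation) = 0.00060953 / 0.00134152 = 0.454359.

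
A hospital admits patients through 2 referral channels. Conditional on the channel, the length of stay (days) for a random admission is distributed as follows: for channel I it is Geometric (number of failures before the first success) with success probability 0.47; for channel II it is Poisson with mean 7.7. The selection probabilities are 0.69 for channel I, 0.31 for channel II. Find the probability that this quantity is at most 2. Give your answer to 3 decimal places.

0.593

Conditional on each channel, P(X ≤ 2): I: 0.851123; II: 0.0173637.
By total probability, P(X ≤ 2) = 0.69·0.851123 + 0.31·0.0173637 = 0.592658.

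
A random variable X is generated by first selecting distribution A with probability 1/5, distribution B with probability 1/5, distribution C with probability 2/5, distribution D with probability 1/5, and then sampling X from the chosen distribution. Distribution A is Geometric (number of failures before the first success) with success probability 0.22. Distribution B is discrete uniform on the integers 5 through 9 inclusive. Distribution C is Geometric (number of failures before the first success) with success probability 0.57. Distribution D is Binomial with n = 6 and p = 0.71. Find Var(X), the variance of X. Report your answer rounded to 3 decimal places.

Per component, A: μ=3.54545, E[X²]=28.686; B: μ=7, E[X²]=51; C: μ=0.754386, E[X²]=1.89258; D: μ=4.26, E[X²]=19.383.
E[X] = 0.2·3.54545 + 0.2·7 + 0.4·0.754386 + 0.2·4.26 = 3.26285.
E[X²] = 0.2·28.686 + 0.2·51 + 0.4·1.89258 + 0.2·19.383 = 20.5708.
Var(X) = E[X²] − (E[X])² = 20.5708 − 10.6462 = 9.92466.

9.925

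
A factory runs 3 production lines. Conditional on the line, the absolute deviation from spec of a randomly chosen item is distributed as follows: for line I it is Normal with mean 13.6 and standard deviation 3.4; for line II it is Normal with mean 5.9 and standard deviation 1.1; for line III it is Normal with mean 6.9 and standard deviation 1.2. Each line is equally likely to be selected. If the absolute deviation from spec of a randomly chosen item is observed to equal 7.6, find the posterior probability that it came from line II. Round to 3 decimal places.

0.265

Likelihoods f(7.6 | ·): I: 0.0247283; II: 0.109869; III: 0.280439.
Posterior ∝ prior × likelihood. Numerator for II: 0.333333·0.109869 = 0.0366231.
Normalizing constant: 0.333333·0.0247283 + 0.333333·0.109869 + 0.333333·0.280439 = 0.138346.
P(II | observation) = 0.0366231 / 0.138346 = 0.264722.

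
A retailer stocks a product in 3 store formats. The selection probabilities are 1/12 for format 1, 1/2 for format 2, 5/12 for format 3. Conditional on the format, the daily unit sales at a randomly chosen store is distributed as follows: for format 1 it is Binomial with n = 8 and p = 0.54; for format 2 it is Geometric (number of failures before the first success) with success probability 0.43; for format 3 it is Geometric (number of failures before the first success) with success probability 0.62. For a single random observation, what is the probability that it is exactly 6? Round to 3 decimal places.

0.020

Conditional on each format, P(X = 6): 1: 0.146905; 2: 0.0147475; 3: 0.00186678.
By total probability, P(X = 6) = 0.0833333·0.146905 + 0.5·0.0147475 + 0.416667·0.00186678 = 0.0203936.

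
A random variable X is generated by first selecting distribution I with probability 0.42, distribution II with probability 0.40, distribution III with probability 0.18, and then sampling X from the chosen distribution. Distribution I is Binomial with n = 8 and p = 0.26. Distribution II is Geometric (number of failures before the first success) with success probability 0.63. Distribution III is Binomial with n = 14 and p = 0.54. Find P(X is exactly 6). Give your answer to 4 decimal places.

0.0295

Conditional on each component, P(X = 6): I: 0.00473654; II: 0.00161641; III: 0.149273.
By total probability, P(X = 6) = 0.42·0.00473654 + 0.4·0.00161641 + 0.18·0.149273 = 0.029505.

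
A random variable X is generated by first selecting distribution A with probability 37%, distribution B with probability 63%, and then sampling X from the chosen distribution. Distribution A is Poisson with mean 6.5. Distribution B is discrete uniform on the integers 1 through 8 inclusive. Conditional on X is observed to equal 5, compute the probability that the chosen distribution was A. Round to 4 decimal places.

0.4058

Likelihoods P(X=5 | ·): A: 0.145369; B: 0.125.
Posterior ∝ prior × likelihood. Numerator for A: 0.37·0.145369 = 0.0537865.
Normalizing constant: 0.37·0.145369 + 0.63·0.125 = 0.132536.
P(A | observation) = 0.0537865 / 0.132536 = 0.405824.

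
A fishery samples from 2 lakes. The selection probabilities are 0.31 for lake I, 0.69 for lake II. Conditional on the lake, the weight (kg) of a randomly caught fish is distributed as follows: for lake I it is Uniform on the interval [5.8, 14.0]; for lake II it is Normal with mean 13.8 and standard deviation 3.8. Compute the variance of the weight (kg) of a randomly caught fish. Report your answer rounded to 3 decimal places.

14.954

Per component, I: μ=9.9, E[X²]=103.613; II: μ=13.8, E[X²]=204.88.
E[X] = 0.31·9.9 + 0.69·13.8 = 12.591.
E[X²] = 0.31·103.613 + 0.69·204.88 = 173.487.
Var(X) = E[X²] − (E[X])² = 173.487 − 158.533 = 14.9541.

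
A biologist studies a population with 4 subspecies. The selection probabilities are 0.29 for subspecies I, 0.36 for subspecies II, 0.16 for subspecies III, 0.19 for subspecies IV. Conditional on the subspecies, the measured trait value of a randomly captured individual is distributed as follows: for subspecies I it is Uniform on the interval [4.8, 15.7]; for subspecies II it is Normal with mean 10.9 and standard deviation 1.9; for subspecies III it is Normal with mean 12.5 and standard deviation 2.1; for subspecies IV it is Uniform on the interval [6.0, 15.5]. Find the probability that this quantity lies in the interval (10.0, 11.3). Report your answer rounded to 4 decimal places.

0.1829

Conditional on each subspecies, P(10.0 < X < 11.3): I: 0.119266; II: 0.265509; III: 0.166925; IV: 0.136842.
By total probability, P(10.0 < X < 11.3) = 0.29·0.119266 + 0.36·0.265509 + 0.16·0.166925 + 0.19·0.136842 = 0.182878.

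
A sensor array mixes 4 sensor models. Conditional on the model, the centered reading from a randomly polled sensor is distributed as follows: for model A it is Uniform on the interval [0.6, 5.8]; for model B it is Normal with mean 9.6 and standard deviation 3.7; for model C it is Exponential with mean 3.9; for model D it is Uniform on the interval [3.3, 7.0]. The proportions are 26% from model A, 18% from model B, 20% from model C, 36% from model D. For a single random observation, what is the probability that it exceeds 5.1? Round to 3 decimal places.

0.434

Conditional on each model, P(X > 5.1): A: 0.134615; B: 0.888049; C: 0.270443; D: 0.513514.
By total probability, P(X > 5.1) = 0.26·0.134615 + 0.18·0.888049 + 0.2·0.270443 + 0.36·0.513514 = 0.433802.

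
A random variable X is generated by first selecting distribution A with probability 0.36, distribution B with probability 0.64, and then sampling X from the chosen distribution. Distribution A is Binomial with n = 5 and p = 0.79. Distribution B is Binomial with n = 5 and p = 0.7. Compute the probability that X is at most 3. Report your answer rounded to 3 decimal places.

0.404

Conditional on each component, P(X ≤ 3): A: 0.283319; B: 0.47178.
By total probability, P(X ≤ 3) = 0.36·0.283319 + 0.64·0.47178 = 0.403934.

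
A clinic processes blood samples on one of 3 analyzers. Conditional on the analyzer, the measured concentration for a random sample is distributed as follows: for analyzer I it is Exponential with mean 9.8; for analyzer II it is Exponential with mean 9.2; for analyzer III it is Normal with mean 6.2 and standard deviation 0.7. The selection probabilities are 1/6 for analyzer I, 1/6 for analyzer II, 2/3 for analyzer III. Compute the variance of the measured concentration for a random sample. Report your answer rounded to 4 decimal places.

Per component, I: μ=9.8, E[X²]=192.08; II: μ=9.2, E[X²]=169.28; III: μ=6.2, E[X²]=38.93.
E[X] = 0.166667·9.8 + 0.166667·9.2 + 0.666667·6.2 = 7.3.
E[X²] = 0.166667·192.08 + 0.166667·169.28 + 0.666667·38.93 = 86.18.
Var(X) = E[X²] − (E[X])² = 86.18 − 53.29 = 32.89.

32.8900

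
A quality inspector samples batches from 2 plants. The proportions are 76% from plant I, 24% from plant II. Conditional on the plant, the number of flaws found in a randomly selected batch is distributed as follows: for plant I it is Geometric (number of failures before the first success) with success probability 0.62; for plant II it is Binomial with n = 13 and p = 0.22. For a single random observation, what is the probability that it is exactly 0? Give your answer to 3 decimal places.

0.481

Conditional on each plant, P(X = 0): I: 0.62; II: 0.0395576.
By total probability, P(X = 0) = 0.76·0.62 + 0.24·0.0395576 = 0.480694.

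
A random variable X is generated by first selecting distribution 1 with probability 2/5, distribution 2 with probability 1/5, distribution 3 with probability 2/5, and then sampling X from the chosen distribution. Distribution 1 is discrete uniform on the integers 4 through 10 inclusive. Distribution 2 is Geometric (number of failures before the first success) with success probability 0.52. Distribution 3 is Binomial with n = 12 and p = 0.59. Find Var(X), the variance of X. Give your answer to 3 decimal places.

Per component, 1: μ=7, E[X²]=53; 2: μ=0.923077, E[X²]=2.62722; 3: μ=7.08, E[X²]=53.0292.
E[X] = 0.4·7 + 0.2·0.923077 + 0.4·7.08 = 5.81662.
E[X²] = 0.4·53 + 0.2·2.62722 + 0.4·53.0292 = 42.9371.
Var(X) = E[X²] − (E[X])² = 42.9371 − 33.833 = 9.10411.

9.104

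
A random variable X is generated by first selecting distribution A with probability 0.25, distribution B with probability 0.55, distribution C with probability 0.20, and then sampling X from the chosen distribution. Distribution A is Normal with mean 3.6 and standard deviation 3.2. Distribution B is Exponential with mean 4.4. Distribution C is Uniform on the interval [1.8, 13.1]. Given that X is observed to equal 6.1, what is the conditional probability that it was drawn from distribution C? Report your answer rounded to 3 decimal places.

0.246

Likelihoods f(6.1 | ·): A: 0.0918806; B: 0.0568142; C: 0.0884956.
Posterior ∝ prior × likelihood. Numerator for C: 0.2·0.0884956 = 0.0176991.
Normalizing constant: 0.25·0.0918806 + 0.55·0.0568142 + 0.2·0.0884956 = 0.0719171.
P(C | observation) = 0.0176991 / 0.0719171 = 0.246104.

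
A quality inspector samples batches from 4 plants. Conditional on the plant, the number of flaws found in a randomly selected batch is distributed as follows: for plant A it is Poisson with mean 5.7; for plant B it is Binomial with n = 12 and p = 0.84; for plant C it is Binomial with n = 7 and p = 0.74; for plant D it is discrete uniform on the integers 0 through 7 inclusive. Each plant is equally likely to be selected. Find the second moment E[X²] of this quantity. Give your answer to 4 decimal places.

For each component E[X²] = Var + (mean)², giving A: 38.19; B: 103.219; C: 28.1792; D: 17.5.
Overall E[X²] = 0.25·38.19 + 0.25·103.219 + 0.25·28.1792 + 0.25·17.5 = 46.7721.

46.7721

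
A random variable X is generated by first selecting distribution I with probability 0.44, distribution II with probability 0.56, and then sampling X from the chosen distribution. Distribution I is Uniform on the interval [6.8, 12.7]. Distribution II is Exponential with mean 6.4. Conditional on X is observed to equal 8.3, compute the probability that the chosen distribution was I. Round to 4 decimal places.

0.7571

Likelihoods f(8.3 | ·): I: 0.169492; II: 0.0427164.
Posterior ∝ prior × likelihood. Numerator for I: 0.44·0.169492 = 0.0745763.
Normalizing constant: 0.44·0.169492 + 0.56·0.0427164 = 0.0984974.
P(I | observation) = 0.0745763 / 0.0984974 = 0.757139.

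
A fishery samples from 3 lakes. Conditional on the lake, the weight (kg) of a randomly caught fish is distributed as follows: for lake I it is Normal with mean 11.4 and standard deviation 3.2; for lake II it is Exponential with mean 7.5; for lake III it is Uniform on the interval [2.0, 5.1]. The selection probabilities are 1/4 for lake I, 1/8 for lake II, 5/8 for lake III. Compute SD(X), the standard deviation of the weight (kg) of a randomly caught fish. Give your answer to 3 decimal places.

Per component, I: μ=11.4, E[X²]=140.2; II: μ=7.5, E[X²]=112.5; III: μ=3.55, E[X²]=13.4033.
E[X] = 0.25·11.4 + 0.125·7.5 + 0.625·3.55 = 6.00625.
E[X²] = 0.25·140.2 + 0.125·112.5 + 0.625·13.4033 = 57.4896.
Var(X) = E[X²] − (E[X])² = 57.4896 − 36.075 = 21.4145.
SD(X) = √21.4145 = 4.62759.

4.628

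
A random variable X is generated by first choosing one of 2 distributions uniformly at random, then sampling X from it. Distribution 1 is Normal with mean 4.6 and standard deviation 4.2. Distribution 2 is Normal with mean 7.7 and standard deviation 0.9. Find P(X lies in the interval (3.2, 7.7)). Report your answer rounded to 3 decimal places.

Conditional on each component, P(3.2 < X < 7.7): 1: 0.40033; 2: 0.5.
By total probability, P(3.2 < X < 7.7) = 0.5·0.40033 + 0.5·0.5 = 0.450165.

0.450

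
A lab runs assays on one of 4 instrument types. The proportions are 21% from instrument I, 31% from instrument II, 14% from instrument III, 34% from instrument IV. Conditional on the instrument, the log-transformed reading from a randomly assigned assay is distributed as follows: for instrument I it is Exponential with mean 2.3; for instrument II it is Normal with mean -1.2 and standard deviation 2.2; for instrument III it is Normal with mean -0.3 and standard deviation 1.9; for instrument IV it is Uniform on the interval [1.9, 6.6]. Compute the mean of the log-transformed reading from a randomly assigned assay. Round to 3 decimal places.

Component means — I: 2.3; II: -1.2; III: -0.3; IV: 4.25.
E[X] = 0.21·2.3 + 0.31·-1.2 + 0.14·-0.3 + 0.34·4.25 = 1.514.

1.514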